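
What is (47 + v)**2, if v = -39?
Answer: 64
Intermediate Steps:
(47 + v)**2 = (47 - 39)**2 = 8**2 = 64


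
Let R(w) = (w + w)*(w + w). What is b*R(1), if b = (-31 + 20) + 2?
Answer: -36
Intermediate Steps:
R(w) = 4*w² (R(w) = (2*w)*(2*w) = 4*w²)
b = -9 (b = -11 + 2 = -9)
b*R(1) = -36*1² = -36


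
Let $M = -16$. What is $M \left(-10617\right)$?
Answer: $169872$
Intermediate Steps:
$M \left(-10617\right) = \left(-16\right) \left(-10617\right) = 169872$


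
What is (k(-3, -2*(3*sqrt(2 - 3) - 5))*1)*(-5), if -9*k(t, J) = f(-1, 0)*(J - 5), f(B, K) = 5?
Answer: 125/9 - 50*I/3 ≈ 13.889 - 16.667*I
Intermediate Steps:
k(t, J) = 25/9 - 5*J/9 (k(t, J) = -5*(J - 5)/9 = -5*(-5 + J)/9 = -(-25 + 5*J)/9 = 25/9 - 5*J/9)
(k(-3, -2*(3*sqrt(2 - 3) - 5))*1)*(-5) = ((25/9 - (-10)*(3*sqrt(2 - 3) - 5)/9)*1)*(-5) = ((25/9 - (-10)*(3*sqrt(-1) - 5)/9)*1)*(-5) = ((25/9 - (-10)*(3*I - 5)/9)*1)*(-5) = ((25/9 - (-10)*(-5 + 3*I)/9)*1)*(-5) = ((25/9 - 5*(10 - 6*I)/9)*1)*(-5) = ((25/9 + (-50/9 + 10*I/3))*1)*(-5) = ((-25/9 + 10*I/3)*1)*(-5) = (-25/9 + 10*I/3)*(-5) = 125/9 - 50*I/3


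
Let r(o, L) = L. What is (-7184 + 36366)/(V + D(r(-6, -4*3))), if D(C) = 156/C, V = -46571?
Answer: -14591/23292 ≈ -0.62644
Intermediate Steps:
(-7184 + 36366)/(V + D(r(-6, -4*3))) = (-7184 + 36366)/(-46571 + 156/((-4*3))) = 29182/(-46571 + 156/(-12)) = 29182/(-46571 + 156*(-1/12)) = 29182/(-46571 - 13) = 29182/(-46584) = 29182*(-1/46584) = -14591/23292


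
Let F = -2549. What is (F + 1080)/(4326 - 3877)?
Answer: -1469/449 ≈ -3.2717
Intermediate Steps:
(F + 1080)/(4326 - 3877) = (-2549 + 1080)/(4326 - 3877) = -1469/449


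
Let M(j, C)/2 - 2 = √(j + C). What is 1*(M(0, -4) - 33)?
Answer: -29 + 4*I ≈ -29.0 + 4.0*I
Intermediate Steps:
M(j, C) = 4 + 2*√(C + j) (M(j, C) = 4 + 2*√(j + C) = 4 + 2*√(C + j))
1*(M(0, -4) - 33) = 1*((4 + 2*√(-4 + 0)) - 33) = 1*((4 + 2*√(-4)) - 33) = 1*((4 + 2*(2*I)) - 33) = 1*((4 + 4*I) - 33) = 1*(-29 + 4*I) = -29 + 4*I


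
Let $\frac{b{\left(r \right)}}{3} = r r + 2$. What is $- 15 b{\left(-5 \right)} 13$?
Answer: $-15795$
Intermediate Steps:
$b{\left(r \right)} = 6 + 3 r^{2}$ ($b{\left(r \right)} = 3 \left(r r + 2\right) = 3 \left(r^{2} + 2\right) = 3 \left(2 + r^{2}\right) = 6 + 3 r^{2}$)
$- 15 b{\left(-5 \right)} 13 = - 15 \left(6 + 3 \left(-5\right)^{2}\right) 13 = - 15 \left(6 + 3 \cdot 25\right) 13 = - 15 \left(6 + 75\right) 13 = \left(-15\right) 81 \cdot 13 = \left(-1215\right) 13 = -15795$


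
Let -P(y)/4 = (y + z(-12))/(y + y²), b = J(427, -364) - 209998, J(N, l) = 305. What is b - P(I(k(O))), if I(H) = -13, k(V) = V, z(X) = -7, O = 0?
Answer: -8178047/39 ≈ -2.0969e+5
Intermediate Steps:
b = -209693 (b = 305 - 209998 = -209693)
P(y) = -4*(-7 + y)/(y + y²) (P(y) = -4*(y - 7)/(y + y²) = -4*(-7 + y)/(y + y²))
b - P(I(k(O))) = -209693 - 4*(7 - 1*(-13))/((-13)*(1 - 13)) = -209693 - 4*(-1)*(7 + 13)/(13*(-12)) = -209693 - 4*(-1)*(-1)*20/(13*12) = -209693 - 1*20/39 = -209693 - 20/39 = -8178047/39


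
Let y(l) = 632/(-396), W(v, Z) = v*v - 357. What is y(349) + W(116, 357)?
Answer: 1296643/99 ≈ 13097.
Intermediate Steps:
W(v, Z) = -357 + v² (W(v, Z) = v² - 357 = -357 + v²)
y(l) = -158/99 (y(l) = 632*(-1/396) = -158/99)
y(349) + W(116, 357) = -158/99 + (-357 + 116²) = -158/99 + (-357 + 13456) = -158/99 + 13099 = 1296643/99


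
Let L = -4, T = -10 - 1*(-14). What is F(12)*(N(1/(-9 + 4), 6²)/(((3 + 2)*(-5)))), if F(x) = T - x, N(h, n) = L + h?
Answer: -168/125 ≈ -1.3440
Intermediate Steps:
T = 4 (T = -10 + 14 = 4)
N(h, n) = -4 + h
F(x) = 4 - x
F(12)*(N(1/(-9 + 4), 6²)/(((3 + 2)*(-5)))) = (4 - 1*12)*((-4 + 1/(-9 + 4))/(((3 + 2)*(-5)))) = (4 - 12)*((-4 + 1/(-5))/((5*(-5)))) = -8*(-4 - ⅕)/(-25) = -(-168)*(-1)/(5*25) = -8*21/125 = -168/125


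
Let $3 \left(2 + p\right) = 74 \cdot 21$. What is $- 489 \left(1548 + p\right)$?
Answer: $-1009296$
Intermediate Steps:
$p = 516$ ($p = -2 + \frac{74 \cdot 21}{3} = -2 + \frac{1}{3} \cdot 1554 = -2 + 518 = 516$)
$- 489 \left(1548 + p\right) = - 489 \left(1548 + 516\right) = \left(-489\right) 2064 = -1009296$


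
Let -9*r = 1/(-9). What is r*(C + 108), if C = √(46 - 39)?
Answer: 4/3 + √7/81 ≈ 1.3660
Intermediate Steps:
r = 1/81 (r = -⅑/(-9) = -⅑*(-⅑) = 1/81 ≈ 0.012346)
C = √7 ≈ 2.6458
r*(C + 108) = (√7 + 108)/81 = (108 + √7)/81 = 4/3 + √7/81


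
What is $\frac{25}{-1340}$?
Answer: $- \frac{5}{268} \approx -0.018657$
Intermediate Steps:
$\frac{25}{-1340} = 25 \left(- \frac{1}{1340}\right) = - \frac{5}{268}$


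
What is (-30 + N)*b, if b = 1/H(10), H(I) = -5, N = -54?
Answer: 84/5 ≈ 16.800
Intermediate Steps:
b = -⅕ (b = 1/(-5) = -⅕ ≈ -0.20000)
(-30 + N)*b = (-30 - 54)*(-⅕) = -84*(-⅕) = 84/5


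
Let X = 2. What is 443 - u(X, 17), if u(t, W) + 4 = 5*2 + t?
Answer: 435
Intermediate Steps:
u(t, W) = 6 + t (u(t, W) = -4 + (5*2 + t) = -4 + (10 + t) = 6 + t)
443 - u(X, 17) = 443 - (6 + 2) = 443 - 1*8 = 443 - 8 = 435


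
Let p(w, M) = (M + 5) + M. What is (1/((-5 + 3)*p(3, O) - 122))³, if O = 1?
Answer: -1/2515456 ≈ -3.9754e-7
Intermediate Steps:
p(w, M) = 5 + 2*M (p(w, M) = (5 + M) + M = 5 + 2*M)
(1/((-5 + 3)*p(3, O) - 122))³ = (1/((-5 + 3)*(5 + 2*1) - 122))³ = (1/(-2*(5 + 2) - 122))³ = (1/(-2*7 - 122))³ = (1/(-14 - 122))³ = (1/(-136))³ = (-1/136)³ = -1/2515456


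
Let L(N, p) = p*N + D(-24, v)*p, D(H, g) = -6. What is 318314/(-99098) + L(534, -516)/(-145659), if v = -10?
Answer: -3227707837/2405752597 ≈ -1.3417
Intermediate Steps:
L(N, p) = -6*p + N*p (L(N, p) = p*N - 6*p = N*p - 6*p = -6*p + N*p)
318314/(-99098) + L(534, -516)/(-145659) = 318314/(-99098) - 516*(-6 + 534)/(-145659) = 318314*(-1/99098) - 516*528*(-1/145659) = -159157/49549 - 272448*(-1/145659) = -159157/49549 + 90816/48553 = -3227707837/2405752597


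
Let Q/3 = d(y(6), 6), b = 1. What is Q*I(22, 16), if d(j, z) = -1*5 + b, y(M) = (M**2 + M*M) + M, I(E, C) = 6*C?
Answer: -1152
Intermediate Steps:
y(M) = M + 2*M**2 (y(M) = (M**2 + M**2) + M = 2*M**2 + M = M + 2*M**2)
d(j, z) = -4 (d(j, z) = -1*5 + 1 = -5 + 1 = -4)
Q = -12 (Q = 3*(-4) = -12)
Q*I(22, 16) = -72*16 = -12*96 = -1152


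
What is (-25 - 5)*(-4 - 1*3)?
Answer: 210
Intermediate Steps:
(-25 - 5)*(-4 - 1*3) = -30*(-4 - 3) = -30*(-7) = 210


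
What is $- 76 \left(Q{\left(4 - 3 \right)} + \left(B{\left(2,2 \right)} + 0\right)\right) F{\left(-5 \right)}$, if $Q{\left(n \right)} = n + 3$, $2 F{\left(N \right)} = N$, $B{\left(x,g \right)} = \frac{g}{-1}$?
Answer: $380$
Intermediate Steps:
$B{\left(x,g \right)} = - g$ ($B{\left(x,g \right)} = g \left(-1\right) = - g$)
$F{\left(N \right)} = \frac{N}{2}$
$Q{\left(n \right)} = 3 + n$
$- 76 \left(Q{\left(4 - 3 \right)} + \left(B{\left(2,2 \right)} + 0\right)\right) F{\left(-5 \right)} = - 76 \left(\left(3 + \left(4 - 3\right)\right) + \left(\left(-1\right) 2 + 0\right)\right) \frac{1}{2} \left(-5\right) = - 76 \left(\left(3 + \left(4 - 3\right)\right) + \left(-2 + 0\right)\right) \left(- \frac{5}{2}\right) = - 76 \left(\left(3 + 1\right) - 2\right) \left(- \frac{5}{2}\right) = - 76 \left(4 - 2\right) \left(- \frac{5}{2}\right) = - 76 \cdot 2 \left(- \frac{5}{2}\right) = \left(-76\right) \left(-5\right) = 380$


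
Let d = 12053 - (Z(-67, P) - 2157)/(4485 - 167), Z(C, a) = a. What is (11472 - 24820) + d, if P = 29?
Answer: -2794841/2159 ≈ -1294.5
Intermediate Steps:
d = 26023491/2159 (d = 12053 - (29 - 2157)/(4485 - 167) = 12053 - (-2128)/4318 = 12053 - 1*(-1064/2159) = 12053 + 1064/2159 = 26023491/2159 ≈ 12054.)
(11472 - 24820) + d = (11472 - 24820) + 26023491/2159 = -13348 + 26023491/2159 = -2794841/2159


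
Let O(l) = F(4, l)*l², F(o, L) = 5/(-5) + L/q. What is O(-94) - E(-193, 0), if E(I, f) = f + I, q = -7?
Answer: 770083/7 ≈ 1.1001e+5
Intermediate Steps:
E(I, f) = I + f
F(o, L) = -1 - L/7 (F(o, L) = 5/(-5) + L/(-7) = 5*(-⅕) + L*(-⅐) = -1 - L/7)
O(l) = l²*(-1 - l/7) (O(l) = (-1 - l/7)*l² = l²*(-1 - l/7))
O(-94) - E(-193, 0) = (⅐)*(-94)²*(-7 - 1*(-94)) - (-193 + 0) = (⅐)*8836*(-7 + 94) - 1*(-193) = (⅐)*8836*87 + 193 = 768732/7 + 193 = 770083/7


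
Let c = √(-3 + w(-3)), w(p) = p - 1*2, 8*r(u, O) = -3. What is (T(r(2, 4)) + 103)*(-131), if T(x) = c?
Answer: -13493 - 262*I*√2 ≈ -13493.0 - 370.52*I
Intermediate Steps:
r(u, O) = -3/8 (r(u, O) = (⅛)*(-3) = -3/8)
w(p) = -2 + p (w(p) = p - 2 = -2 + p)
c = 2*I*√2 (c = √(-3 + (-2 - 3)) = √(-3 - 5) = √(-8) = 2*I*√2 ≈ 2.8284*I)
T(x) = 2*I*√2
(T(r(2, 4)) + 103)*(-131) = (2*I*√2 + 103)*(-131) = (103 + 2*I*√2)*(-131) = -13493 - 262*I*√2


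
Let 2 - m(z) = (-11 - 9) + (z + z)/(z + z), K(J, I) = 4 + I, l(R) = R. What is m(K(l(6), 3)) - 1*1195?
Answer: -1174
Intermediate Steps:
m(z) = 21 (m(z) = 2 - ((-11 - 9) + (z + z)/(z + z)) = 2 - (-20 + (2*z)/((2*z))) = 2 - (-20 + (2*z)*(1/(2*z))) = 2 - (-20 + 1) = 2 - 1*(-19) = 2 + 19 = 21)
m(K(l(6), 3)) - 1*1195 = 21 - 1*1195 = 21 - 1195 = -1174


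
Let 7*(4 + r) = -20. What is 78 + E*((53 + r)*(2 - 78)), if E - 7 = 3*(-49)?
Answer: 491038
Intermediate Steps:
E = -140 (E = 7 + 3*(-49) = 7 - 147 = -140)
r = -48/7 (r = -4 + (⅐)*(-20) = -4 - 20/7 = -48/7 ≈ -6.8571)
78 + E*((53 + r)*(2 - 78)) = 78 - 140*(53 - 48/7)*(2 - 78) = 78 - 6460*(-76) = 78 - 140*(-24548/7) = 78 + 490960 = 491038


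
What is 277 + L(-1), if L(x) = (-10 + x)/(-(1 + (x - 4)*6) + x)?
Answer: 7745/28 ≈ 276.61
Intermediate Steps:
L(x) = (-10 + x)/(23 - 5*x) (L(x) = (-10 + x)/(-(1 + (-4 + x)*6) + x) = (-10 + x)/(-(1 + (-24 + 6*x)) + x) = (-10 + x)/(-(-23 + 6*x) + x) = (-10 + x)/((23 - 6*x) + x) = (-10 + x)/(23 - 5*x))
277 + L(-1) = 277 + (10 - 1*(-1))/(-23 + 5*(-1)) = 277 + (10 + 1)/(-23 - 5) = 277 + 11/(-28) = 277 - 1/28*11 = 277 - 11/28 = 7745/28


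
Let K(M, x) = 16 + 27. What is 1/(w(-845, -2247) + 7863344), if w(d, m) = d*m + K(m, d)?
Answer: 1/9762102 ≈ 1.0244e-7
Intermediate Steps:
K(M, x) = 43
w(d, m) = 43 + d*m (w(d, m) = d*m + 43 = 43 + d*m)
1/(w(-845, -2247) + 7863344) = 1/((43 - 845*(-2247)) + 7863344) = 1/((43 + 1898715) + 7863344) = 1/(1898758 + 7863344) = 1/9762102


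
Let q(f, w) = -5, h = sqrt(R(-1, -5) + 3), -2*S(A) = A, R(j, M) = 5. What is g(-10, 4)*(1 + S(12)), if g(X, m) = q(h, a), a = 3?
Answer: 25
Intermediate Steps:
S(A) = -A/2
h = 2*sqrt(2) (h = sqrt(5 + 3) = sqrt(8) = 2*sqrt(2) ≈ 2.8284)
g(X, m) = -5
g(-10, 4)*(1 + S(12)) = -5*(1 - 1/2*12) = -5*(1 - 6) = -5*(-5) = 25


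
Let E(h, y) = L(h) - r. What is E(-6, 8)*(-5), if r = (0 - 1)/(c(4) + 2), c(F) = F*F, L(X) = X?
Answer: 535/18 ≈ 29.722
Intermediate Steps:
c(F) = F**2
r = -1/18 (r = (0 - 1)/(4**2 + 2) = -1/(16 + 2) = -1/18 ≈ -0.055556)
E(h, y) = 1/18 + h (E(h, y) = h - 1*(-1/18) = h + 1/18 = 1/18 + h)
E(-6, 8)*(-5) = (1/18 - 6)*(-5) = -107/18*(-5) = 535/18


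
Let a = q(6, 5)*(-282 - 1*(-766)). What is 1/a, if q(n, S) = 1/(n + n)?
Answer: 3/121 ≈ 0.024793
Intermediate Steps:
q(n, S) = 1/(2*n)
a = 121/3 (a = ((½)/6)*(-282 - 1*(-766)) = ((½)*(⅙))*(-282 + 766) = (1/12)*484 = 121/3 ≈ 40.333)
1/a = 1/(121/3) = 3/121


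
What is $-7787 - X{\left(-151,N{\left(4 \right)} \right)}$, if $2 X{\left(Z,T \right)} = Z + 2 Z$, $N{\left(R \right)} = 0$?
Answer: $- \frac{15121}{2} \approx -7560.5$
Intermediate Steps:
$X{\left(Z,T \right)} = \frac{3 Z}{2}$ ($X{\left(Z,T \right)} = \frac{Z + 2 Z}{2} = \frac{3 Z}{2}$)
$-7787 - X{\left(-151,N{\left(4 \right)} \right)} = -7787 - \frac{3}{2} \left(-151\right) = -7787 - - \frac{453}{2} = -7787 + \frac{453}{2} = - \frac{15121}{2}$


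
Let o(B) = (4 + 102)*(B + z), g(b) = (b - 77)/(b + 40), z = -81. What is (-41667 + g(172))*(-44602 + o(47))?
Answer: 212909246827/106 ≈ 2.0086e+9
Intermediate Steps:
g(b) = (-77 + b)/(40 + b)
o(B) = -8586 + 106*B (o(B) = (4 + 102)*(B - 81) = 106*(-81 + B) = -8586 + 106*B)
(-41667 + g(172))*(-44602 + o(47)) = (-41667 + (-77 + 172)/(40 + 172))*(-44602 + (-8586 + 106*47)) = (-41667 + 95/212)*(-44602 + (-8586 + 4982)) = (-41667 + (1/212)*95)*(-44602 - 3604) = (-41667 + 95/212)*(-48206) = -8833309/212*(-48206) = 212909246827/106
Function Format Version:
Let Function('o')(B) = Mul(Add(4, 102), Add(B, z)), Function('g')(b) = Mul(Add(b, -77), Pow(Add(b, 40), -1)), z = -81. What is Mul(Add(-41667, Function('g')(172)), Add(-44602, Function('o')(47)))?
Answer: Rational(212909246827, 106) ≈ 2.0086e+9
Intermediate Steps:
Function('g')(b) = Mul(Pow(Add(40, b), -1), Add(-77, b)) (Function('g')(b) = Mul(Add(-77, b), Pow(Add(40, b), -1)) = Mul(Pow(Add(40, b), -1), Add(-77, b)))
Function('o')(B) = Add(-8586, Mul(106, B)) (Function('o')(B) = Mul(Add(4, 102), Add(B, -81)) = Mul(106, Add(-81, B)) = Add(-8586, Mul(106, B)))
Mul(Add(-41667, Function('g')(172)), Add(-44602, Function('o')(47))) = Mul(Add(-41667, Mul(Pow(Add(40, 172), -1), Add(-77, 172))), Add(-44602, Add(-8586, Mul(106, 47)))) = Mul(Add(-41667, Mul(Pow(212, -1), 95)), Add(-44602, Add(-8586, 4982))) = Mul(Add(-41667, Mul(Rational(1, 212), 95)), Add(-44602, -3604)) = Mul(Add(-41667, Rational(95, 212)), -48206) = Mul(Rational(-8833309, 212), -48206) = Rational(212909246827, 106)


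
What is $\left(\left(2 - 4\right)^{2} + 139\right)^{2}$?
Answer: $20449$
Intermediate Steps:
$\left(\left(2 - 4\right)^{2} + 139\right)^{2} = \left(\left(-2\right)^{2} + 139\right)^{2} = \left(4 + 139\right)^{2} = 143^{2} = 20449$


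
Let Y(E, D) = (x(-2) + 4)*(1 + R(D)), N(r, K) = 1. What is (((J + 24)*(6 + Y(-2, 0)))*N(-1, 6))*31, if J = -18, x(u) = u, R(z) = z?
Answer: 1488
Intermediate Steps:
Y(E, D) = 2 + 2*D (Y(E, D) = (-2 + 4)*(1 + D) = 2*(1 + D) = 2 + 2*D)
(((J + 24)*(6 + Y(-2, 0)))*N(-1, 6))*31 = (((-18 + 24)*(6 + (2 + 2*0)))*1)*31 = ((6*(6 + (2 + 0)))*1)*31 = ((6*(6 + 2))*1)*31 = ((6*8)*1)*31 = (48*1)*31 = 48*31 = 1488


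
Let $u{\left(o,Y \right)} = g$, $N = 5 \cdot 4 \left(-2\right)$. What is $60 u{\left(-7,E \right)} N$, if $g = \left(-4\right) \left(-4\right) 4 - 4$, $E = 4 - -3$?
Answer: $-144000$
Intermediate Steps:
$E = 7$ ($E = 4 + 3 = 7$)
$N = -40$ ($N = 20 \left(-2\right) = -40$)
$g = 60$ ($g = 16 \cdot 4 - 4 = 64 - 4 = 60$)
$u{\left(o,Y \right)} = 60$
$60 u{\left(-7,E \right)} N = 60 \cdot 60 \left(-40\right) = 3600 \left(-40\right) = -144000$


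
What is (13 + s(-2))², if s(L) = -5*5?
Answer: 144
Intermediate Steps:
s(L) = -25
(13 + s(-2))² = (13 - 25)² = (-12)² = 144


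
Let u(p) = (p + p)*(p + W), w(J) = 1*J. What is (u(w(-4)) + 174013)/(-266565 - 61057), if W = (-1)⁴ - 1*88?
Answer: -174741/327622 ≈ -0.53336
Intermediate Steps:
W = -87 (W = 1 - 88 = -87)
w(J) = J
u(p) = 2*p*(-87 + p) (u(p) = (p + p)*(p - 87) = (2*p)*(-87 + p) = 2*p*(-87 + p))
(u(w(-4)) + 174013)/(-266565 - 61057) = (2*(-4)*(-87 - 4) + 174013)/(-266565 - 61057) = (2*(-4)*(-91) + 174013)/(-327622) = (728 + 174013)*(-1/327622) = 174741*(-1/327622) = -174741/327622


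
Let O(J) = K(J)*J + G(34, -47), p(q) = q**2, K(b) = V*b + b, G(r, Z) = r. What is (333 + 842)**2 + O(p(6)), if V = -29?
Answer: 1344371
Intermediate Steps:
K(b) = -28*b (K(b) = -29*b + b = -28*b)
O(J) = 34 - 28*J**2 (O(J) = (-28*J)*J + 34 = -28*J**2 + 34 = 34 - 28*J**2)
(333 + 842)**2 + O(p(6)) = (333 + 842)**2 + (34 - 28*(6**2)**2) = 1175**2 + (34 - 28*36**2) = 1380625 + (34 - 28*1296) = 1380625 + (34 - 36288) = 1380625 - 36254 = 1344371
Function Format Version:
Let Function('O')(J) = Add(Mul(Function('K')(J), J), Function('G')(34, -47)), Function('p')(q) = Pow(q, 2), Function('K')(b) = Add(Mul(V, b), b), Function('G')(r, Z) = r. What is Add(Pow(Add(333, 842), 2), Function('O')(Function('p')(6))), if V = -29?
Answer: 1344371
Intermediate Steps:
Function('K')(b) = Mul(-28, b) (Function('K')(b) = Add(Mul(-29, b), b) = Mul(-28, b))
Function('O')(J) = Add(34, Mul(-28, Pow(J, 2))) (Function('O')(J) = Add(Mul(Mul(-28, J), J), 34) = Add(Mul(-28, Pow(J, 2)), 34) = Add(34, Mul(-28, Pow(J, 2))))
Add(Pow(Add(333, 842), 2), Function('O')(Function('p')(6))) = Add(Pow(Add(333, 842), 2), Add(34, Mul(-28, Pow(Pow(6, 2), 2)))) = Add(Pow(1175, 2), Add(34, Mul(-28, Pow(36, 2)))) = Add(1380625, Add(34, Mul(-28, 1296))) = Add(1380625, Add(34, -36288)) = Add(1380625, -36254) = 1344371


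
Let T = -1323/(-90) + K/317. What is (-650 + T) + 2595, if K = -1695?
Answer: 6195299/3170 ≈ 1954.4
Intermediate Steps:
T = 29649/3170 (T = -1323/(-90) - 1695/317 = -1323*(-1/90) - 1695*1/317 = 147/10 - 1695/317 = 29649/3170 ≈ 9.3530)
(-650 + T) + 2595 = (-650 + 29649/3170) + 2595 = -2030851/3170 + 2595 = 6195299/3170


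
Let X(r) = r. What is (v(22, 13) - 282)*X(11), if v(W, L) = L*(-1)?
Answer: -3245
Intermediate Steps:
v(W, L) = -L
(v(22, 13) - 282)*X(11) = (-1*13 - 282)*11 = (-13 - 282)*11 = -295*11 = -3245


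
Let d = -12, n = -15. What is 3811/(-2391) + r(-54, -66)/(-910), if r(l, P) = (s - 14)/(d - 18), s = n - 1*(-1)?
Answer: -413124/259025 ≈ -1.5949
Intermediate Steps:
s = -14 (s = -15 - 1*(-1) = -15 + 1 = -14)
r(l, P) = 14/15 (r(l, P) = (-14 - 14)/(-12 - 18) = -28/(-30) = -28*(-1/30) = 14/15)
3811/(-2391) + r(-54, -66)/(-910) = 3811/(-2391) + (14/15)/(-910) = 3811*(-1/2391) + (14/15)*(-1/910) = -3811/2391 - 1/975 = -413124/259025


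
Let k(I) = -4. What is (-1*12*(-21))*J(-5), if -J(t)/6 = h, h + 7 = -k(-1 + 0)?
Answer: 4536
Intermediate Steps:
h = -3 (h = -7 - 1*(-4) = -7 + 4 = -3)
J(t) = 18 (J(t) = -6*(-3) = 18)
(-1*12*(-21))*J(-5) = (-1*12*(-21))*18 = -12*(-21)*18 = 252*18 = 4536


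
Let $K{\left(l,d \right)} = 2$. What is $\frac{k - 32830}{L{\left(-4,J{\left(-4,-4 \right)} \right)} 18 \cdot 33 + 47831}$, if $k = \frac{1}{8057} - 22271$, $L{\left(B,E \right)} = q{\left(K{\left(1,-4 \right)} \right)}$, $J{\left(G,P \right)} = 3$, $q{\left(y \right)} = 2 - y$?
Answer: $- \frac{443948756}{385374367} \approx -1.152$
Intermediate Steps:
$L{\left(B,E \right)} = 0$ ($L{\left(B,E \right)} = 2 - 2 = 0$)
$k = - \frac{179437446}{8057}$ ($k = \frac{1}{8057} - 22271 = - \frac{179437446}{8057} \approx -22271.0$)
$\frac{k - 32830}{L{\left(-4,J{\left(-4,-4 \right)} \right)} 18 \cdot 33 + 47831} = \frac{- \frac{179437446}{8057} - 32830}{0 \cdot 18 \cdot 33 + 47831} = - \frac{443948756}{8057 \left(0 \cdot 33 + 47831\right)} = - \frac{443948756}{8057 \left(0 + 47831\right)} = - \frac{443948756}{8057 \cdot 47831} = \left(- \frac{443948756}{8057}\right) \frac{1}{47831} = - \frac{443948756}{385374367}$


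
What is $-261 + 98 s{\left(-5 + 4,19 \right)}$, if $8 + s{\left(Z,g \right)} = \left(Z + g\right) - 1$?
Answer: $621$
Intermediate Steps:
$s{\left(Z,g \right)} = -9 + Z + g$ ($s{\left(Z,g \right)} = -8 - \left(1 - Z - g\right) = -8 + \left(-1 + Z + g\right) = -9 + Z + g$)
$-261 + 98 s{\left(-5 + 4,19 \right)} = -261 + 98 \left(-9 + \left(-5 + 4\right) + 19\right) = -261 + 98 \left(-9 - 1 + 19\right) = -261 + 98 \cdot 9 = -261 + 882 = 621$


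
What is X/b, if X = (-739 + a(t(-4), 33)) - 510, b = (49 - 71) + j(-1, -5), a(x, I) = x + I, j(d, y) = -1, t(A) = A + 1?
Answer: 53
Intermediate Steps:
t(A) = 1 + A
a(x, I) = I + x
b = -23 (b = (49 - 71) - 1 = -22 - 1 = -23)
X = -1219 (X = (-739 + (33 + (1 - 4))) - 510 = (-739 + (33 - 3)) - 510 = (-739 + 30) - 510 = -709 - 510 = -1219)
X/b = -1219/(-23) = -1/23*(-1219) = 53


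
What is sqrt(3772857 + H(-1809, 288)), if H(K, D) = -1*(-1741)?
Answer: sqrt(3774598) ≈ 1942.8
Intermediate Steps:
H(K, D) = 1741
sqrt(3772857 + H(-1809, 288)) = sqrt(3772857 + 1741) = sqrt(3774598)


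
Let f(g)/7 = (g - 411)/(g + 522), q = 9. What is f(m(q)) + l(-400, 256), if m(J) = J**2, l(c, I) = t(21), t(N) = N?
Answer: 3451/201 ≈ 17.169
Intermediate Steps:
l(c, I) = 21
f(g) = 7*(-411 + g)/(522 + g) (f(g) = 7*((g - 411)/(g + 522)) = 7*((-411 + g)/(522 + g)) = 7*(-411 + g)/(522 + g))
f(m(q)) + l(-400, 256) = 7*(-411 + 9**2)/(522 + 9**2) + 21 = 7*(-411 + 81)/(522 + 81) + 21 = 7*(-330)/603 + 21 = 7*(1/603)*(-330) + 21 = -770/201 + 21 = 3451/201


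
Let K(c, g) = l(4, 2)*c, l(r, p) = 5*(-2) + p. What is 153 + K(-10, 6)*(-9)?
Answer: -567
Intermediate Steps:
l(r, p) = -10 + p
K(c, g) = -8*c (K(c, g) = (-10 + 2)*c = -8*c)
153 + K(-10, 6)*(-9) = 153 - 8*(-10)*(-9) = 153 + 80*(-9) = 153 - 720 = -567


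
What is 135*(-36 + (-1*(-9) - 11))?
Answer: -5130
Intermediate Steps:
135*(-36 + (-1*(-9) - 11)) = 135*(-36 + (9 - 11)) = 135*(-36 - 2) = 135*(-38) = -5130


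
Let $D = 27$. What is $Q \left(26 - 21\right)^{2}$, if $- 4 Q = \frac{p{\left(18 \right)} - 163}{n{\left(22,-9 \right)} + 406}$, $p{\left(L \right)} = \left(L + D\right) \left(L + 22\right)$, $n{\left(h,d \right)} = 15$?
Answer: $- \frac{40925}{1684} \approx -24.302$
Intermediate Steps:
$p{\left(L \right)} = \left(22 + L\right) \left(27 + L\right)$ ($p{\left(L \right)} = \left(L + 27\right) \left(L + 22\right) = \left(27 + L\right) \left(22 + L\right) = \left(22 + L\right) \left(27 + L\right)$)
$Q = - \frac{1637}{1684}$ ($Q = - \frac{\left(\left(594 + 18^{2} + 49 \cdot 18\right) - 163\right) \frac{1}{15 + 406}}{4} = - \frac{\left(\left(594 + 324 + 882\right) - 163\right) \frac{1}{421}}{4} = - \frac{\left(1800 - 163\right) \frac{1}{421}}{4} = - \frac{1637 \cdot \frac{1}{421}}{4} = \left(- \frac{1}{4}\right) \frac{1637}{421} = - \frac{1637}{1684} \approx -0.97209$)
$Q \left(26 - 21\right)^{2} = - \frac{1637 \left(26 - 21\right)^{2}}{1684} = - \frac{1637 \cdot 5^{2}}{1684} = \left(- \frac{1637}{1684}\right) 25 = - \frac{40925}{1684}$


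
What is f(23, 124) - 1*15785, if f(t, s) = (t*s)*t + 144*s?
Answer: 67667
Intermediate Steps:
f(t, s) = 144*s + s*t**2 (f(t, s) = (s*t)*t + 144*s = s*t**2 + 144*s = 144*s + s*t**2)
f(23, 124) - 1*15785 = 124*(144 + 23**2) - 1*15785 = 124*(144 + 529) - 15785 = 124*673 - 15785 = 83452 - 15785 = 67667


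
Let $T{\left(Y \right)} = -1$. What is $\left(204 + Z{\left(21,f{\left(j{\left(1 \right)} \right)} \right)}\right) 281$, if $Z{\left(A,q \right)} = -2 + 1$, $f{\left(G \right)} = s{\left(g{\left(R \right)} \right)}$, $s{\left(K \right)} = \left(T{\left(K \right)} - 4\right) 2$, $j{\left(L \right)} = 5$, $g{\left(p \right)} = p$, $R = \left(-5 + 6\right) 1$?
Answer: $57043$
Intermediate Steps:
$R = 1$ ($R = 1 \cdot 1 = 1$)
$s{\left(K \right)} = -10$ ($s{\left(K \right)} = \left(-1 - 4\right) 2 = \left(-5\right) 2 = -10$)
$f{\left(G \right)} = -10$
$Z{\left(A,q \right)} = -1$
$\left(204 + Z{\left(21,f{\left(j{\left(1 \right)} \right)} \right)}\right) 281 = \left(204 - 1\right) 281 = 203 \cdot 281 = 57043$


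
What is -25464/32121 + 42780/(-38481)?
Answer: -261557396/137338689 ≈ -1.9045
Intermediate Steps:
-25464/32121 + 42780/(-38481) = -25464*1/32121 + 42780*(-1/38481) = -8488/10707 - 14260/12827 = -261557396/137338689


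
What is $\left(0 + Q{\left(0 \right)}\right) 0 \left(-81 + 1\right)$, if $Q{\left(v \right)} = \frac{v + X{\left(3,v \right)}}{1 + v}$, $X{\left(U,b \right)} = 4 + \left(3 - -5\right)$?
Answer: $0$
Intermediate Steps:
$X{\left(U,b \right)} = 12$ ($X{\left(U,b \right)} = 4 + \left(3 + 5\right) = 4 + 8 = 12$)
$Q{\left(v \right)} = \frac{12 + v}{1 + v}$ ($Q{\left(v \right)} = \frac{v + 12}{1 + v} = \frac{12 + v}{1 + v}$)
$\left(0 + Q{\left(0 \right)}\right) 0 \left(-81 + 1\right) = \left(0 + \frac{12 + 0}{1 + 0}\right) 0 \left(-81 + 1\right) = \left(0 + 1^{-1} \cdot 12\right) 0 \left(-80\right) = \left(0 + 1 \cdot 12\right) 0 \left(-80\right) = \left(0 + 12\right) 0 \left(-80\right) = 12 \cdot 0 \left(-80\right) = 0 \left(-80\right) = 0$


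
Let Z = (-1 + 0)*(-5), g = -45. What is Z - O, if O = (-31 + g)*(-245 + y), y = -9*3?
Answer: -20667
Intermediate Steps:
y = -27
Z = 5 (Z = -1*(-5) = 5)
O = 20672 (O = (-31 - 45)*(-245 - 27) = -76*(-272) = 20672)
Z - O = 5 - 1*20672 = 5 - 20672 = -20667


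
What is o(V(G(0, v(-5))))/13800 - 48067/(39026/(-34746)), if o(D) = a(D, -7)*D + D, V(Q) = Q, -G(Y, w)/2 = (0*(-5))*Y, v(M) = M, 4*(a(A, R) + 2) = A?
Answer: 835067991/19513 ≈ 42796.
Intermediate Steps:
a(A, R) = -2 + A/4
G(Y, w) = 0 (G(Y, w) = -2*0*(-5)*Y = -0*Y = -2*0 = 0)
o(D) = D + D*(-2 + D/4) (o(D) = (-2 + D/4)*D + D = D*(-2 + D/4) + D = D + D*(-2 + D/4))
o(V(G(0, v(-5))))/13800 - 48067/(39026/(-34746)) = ((1/4)*0*(-4 + 0))/13800 - 48067/(39026/(-34746)) = ((1/4)*0*(-4))*(1/13800) - 48067/(39026*(-1/34746)) = 0*(1/13800) - 48067/(-19513/17373) = 0 - 48067*(-17373/19513) = 0 + 835067991/19513 = 835067991/19513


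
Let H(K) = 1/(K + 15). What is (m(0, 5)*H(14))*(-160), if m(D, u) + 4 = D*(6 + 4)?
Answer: 640/29 ≈ 22.069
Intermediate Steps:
H(K) = 1/(15 + K)
m(D, u) = -4 + 10*D (m(D, u) = -4 + D*(6 + 4) = -4 + D*10 = -4 + 10*D)
(m(0, 5)*H(14))*(-160) = ((-4 + 10*0)/(15 + 14))*(-160) = ((-4 + 0)/29)*(-160) = -4*1/29*(-160) = -4/29*(-160) = 640/29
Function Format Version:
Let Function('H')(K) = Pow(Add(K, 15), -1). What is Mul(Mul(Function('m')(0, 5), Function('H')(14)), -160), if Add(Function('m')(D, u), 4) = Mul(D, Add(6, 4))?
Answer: Rational(640, 29) ≈ 22.069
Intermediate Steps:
Function('H')(K) = Pow(Add(15, K), -1)
Function('m')(D, u) = Add(-4, Mul(10, D)) (Function('m')(D, u) = Add(-4, Mul(D, Add(6, 4))) = Add(-4, Mul(D, 10)) = Add(-4, Mul(10, D)))
Mul(Mul(Function('m')(0, 5), Function('H')(14)), -160) = Mul(Mul(Add(-4, Mul(10, 0)), Pow(Add(15, 14), -1)), -160) = Mul(Mul(Add(-4, 0), Pow(29, -1)), -160) = Mul(Mul(-4, Rational(1, 29)), -160) = Mul(Rational(-4, 29), -160) = Rational(640, 29)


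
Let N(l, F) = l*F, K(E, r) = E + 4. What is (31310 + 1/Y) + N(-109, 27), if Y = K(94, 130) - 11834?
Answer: 332915111/11736 ≈ 28367.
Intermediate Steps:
K(E, r) = 4 + E
N(l, F) = F*l
Y = -11736 (Y = (4 + 94) - 11834 = 98 - 11834 = -11736)
(31310 + 1/Y) + N(-109, 27) = (31310 + 1/(-11736)) + 27*(-109) = (31310 - 1/11736) - 2943 = 367454159/11736 - 2943 = 332915111/11736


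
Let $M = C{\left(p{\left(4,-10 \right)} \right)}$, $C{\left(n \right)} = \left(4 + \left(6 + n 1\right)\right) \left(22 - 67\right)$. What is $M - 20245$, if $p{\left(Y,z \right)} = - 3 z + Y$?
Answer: $-22225$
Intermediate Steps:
$p{\left(Y,z \right)} = Y - 3 z$
$C{\left(n \right)} = -450 - 45 n$ ($C{\left(n \right)} = \left(4 + \left(6 + n\right)\right) \left(-45\right) = \left(10 + n\right) \left(-45\right) = -450 - 45 n$)
$M = -1980$ ($M = -450 - 45 \left(4 - -30\right) = -450 - 45 \left(4 + 30\right) = -450 - 1530 = -1980$)
$M - 20245 = -1980 - 20245 = -22225$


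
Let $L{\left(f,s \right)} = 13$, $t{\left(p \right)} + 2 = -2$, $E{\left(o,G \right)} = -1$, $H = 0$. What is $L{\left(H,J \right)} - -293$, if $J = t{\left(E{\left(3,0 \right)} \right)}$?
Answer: $306$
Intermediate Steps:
$t{\left(p \right)} = -4$ ($t{\left(p \right)} = -2 - 2 = -4$)
$J = -4$
$L{\left(H,J \right)} - -293 = 13 - -293 = 13 + 293 = 306$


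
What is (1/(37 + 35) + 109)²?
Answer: 61606801/5184 ≈ 11884.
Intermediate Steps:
(1/(37 + 35) + 109)² = (1/72 + 109)² = (7849/72)² = 61606801/5184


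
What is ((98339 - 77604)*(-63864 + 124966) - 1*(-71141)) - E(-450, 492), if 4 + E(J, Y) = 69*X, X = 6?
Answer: 1267020701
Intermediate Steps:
E(J, Y) = 410 (E(J, Y) = -4 + 69*6 = -4 + 414 = 410)
((98339 - 77604)*(-63864 + 124966) - 1*(-71141)) - E(-450, 492) = ((98339 - 77604)*(-63864 + 124966) - 1*(-71141)) - 1*410 = (20735*61102 + 71141) - 410 = (1266949970 + 71141) - 410 = 1267021111 - 410 = 1267020701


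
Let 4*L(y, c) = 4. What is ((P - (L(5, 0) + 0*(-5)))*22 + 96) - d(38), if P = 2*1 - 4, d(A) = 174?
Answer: -144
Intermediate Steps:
L(y, c) = 1 (L(y, c) = (¼)*4 = 1)
P = -2 (P = 2 - 4 = -2)
((P - (L(5, 0) + 0*(-5)))*22 + 96) - d(38) = ((-2 - (1 + 0*(-5)))*22 + 96) - 1*174 = ((-2 - (1 + 0))*22 + 96) - 174 = ((-2 - 1*1)*22 + 96) - 174 = ((-2 - 1)*22 + 96) - 174 = (-3*22 + 96) - 174 = (-66 + 96) - 174 = 30 - 174 = -144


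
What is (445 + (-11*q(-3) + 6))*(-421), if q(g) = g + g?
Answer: -217657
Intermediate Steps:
q(g) = 2*g
(445 + (-11*q(-3) + 6))*(-421) = (445 + (-22*(-3) + 6))*(-421) = (445 + (-11*(-6) + 6))*(-421) = (445 + (66 + 6))*(-421) = (445 + 72)*(-421) = 517*(-421) = -217657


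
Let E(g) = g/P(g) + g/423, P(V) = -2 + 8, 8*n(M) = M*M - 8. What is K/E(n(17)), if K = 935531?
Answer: 6331673808/40183 ≈ 1.5757e+5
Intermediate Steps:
n(M) = -1 + M²/8 (n(M) = (M*M - 8)/8 = (M² - 8)/8 = (-8 + M²)/8 = -1 + M²/8)
P(V) = 6
E(g) = 143*g/846 (E(g) = g/6 + g/423 = 143*g/846)
K/E(n(17)) = 935531/((143*(-1 + (⅛)*17²)/846)) = 935531/((143*(-1 + (⅛)*289)/846)) = 935531/((143*(-1 + 289/8)/846)) = 935531/(((143/846)*(281/8))) = 935531/(40183/6768) = 935531*(6768/40183) = 6331673808/40183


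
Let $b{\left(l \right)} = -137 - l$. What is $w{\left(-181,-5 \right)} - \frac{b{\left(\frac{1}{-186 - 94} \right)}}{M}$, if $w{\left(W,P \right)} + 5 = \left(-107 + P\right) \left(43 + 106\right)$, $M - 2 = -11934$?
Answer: $- \frac{55770683639}{3340960} \approx -16693.0$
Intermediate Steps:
$M = -11932$ ($M = 2 - 11934 = -11932$)
$w{\left(W,P \right)} = -15948 + 149 P$ ($w{\left(W,P \right)} = -5 + \left(-107 + P\right) \left(43 + 106\right) = -5 + \left(-107 + P\right) 149 = -5 + \left(-15943 + 149 P\right) = -15948 + 149 P$)
$w{\left(-181,-5 \right)} - \frac{b{\left(\frac{1}{-186 - 94} \right)}}{M} = \left(-15948 + 149 \left(-5\right)\right) - \frac{-137 - \frac{1}{-186 - 94}}{-11932} = \left(-15948 - 745\right) - \left(-137 - \frac{1}{-280}\right) \left(- \frac{1}{11932}\right) = -16693 - \left(-137 - - \frac{1}{280}\right) \left(- \frac{1}{11932}\right) = -16693 - \left(-137 + \frac{1}{280}\right) \left(- \frac{1}{11932}\right) = -16693 - \left(- \frac{38359}{280}\right) \left(- \frac{1}{11932}\right) = -16693 - \frac{38359}{3340960} = - \frac{55770683639}{3340960}$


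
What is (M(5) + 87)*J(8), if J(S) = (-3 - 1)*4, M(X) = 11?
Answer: -1568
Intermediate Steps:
J(S) = -16 (J(S) = -4*4 = -16)
(M(5) + 87)*J(8) = (11 + 87)*(-16) = 98*(-16) = -1568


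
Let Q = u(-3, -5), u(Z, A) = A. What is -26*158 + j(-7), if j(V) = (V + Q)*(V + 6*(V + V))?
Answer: -3016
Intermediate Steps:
Q = -5
j(V) = 13*V*(-5 + V) (j(V) = (V - 5)*(V + 6*(V + V)) = (-5 + V)*(V + 6*(2*V)) = (-5 + V)*(V + 12*V) = (-5 + V)*(13*V) = 13*V*(-5 + V))
-26*158 + j(-7) = -26*158 + 13*(-7)*(-5 - 7) = -4108 + 13*(-7)*(-12) = -4108 + 1092 = -3016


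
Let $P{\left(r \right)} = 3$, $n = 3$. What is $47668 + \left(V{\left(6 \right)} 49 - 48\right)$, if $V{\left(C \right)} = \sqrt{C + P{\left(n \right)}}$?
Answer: $47767$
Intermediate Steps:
$V{\left(C \right)} = \sqrt{3 + C}$ ($V{\left(C \right)} = \sqrt{C + 3} = \sqrt{3 + C}$)
$47668 + \left(V{\left(6 \right)} 49 - 48\right) = 47668 - \left(48 - \sqrt{3 + 6} \cdot 49\right) = 47668 - \left(48 - \sqrt{9} \cdot 49\right) = 47668 + \left(3 \cdot 49 - 48\right) = 47668 + \left(147 - 48\right) = 47668 + 99 = 47767$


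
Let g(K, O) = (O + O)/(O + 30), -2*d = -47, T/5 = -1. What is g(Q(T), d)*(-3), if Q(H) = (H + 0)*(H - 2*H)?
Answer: -282/107 ≈ -2.6355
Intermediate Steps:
T = -5 (T = 5*(-1) = -5)
d = 47/2 (d = -½*(-47) = 47/2 ≈ 23.500)
Q(H) = -H² (Q(H) = H*(-H) = -H²)
g(K, O) = 2*O/(30 + O) (g(K, O) = (2*O)/(30 + O) = 2*O/(30 + O))
g(Q(T), d)*(-3) = (2*(47/2)/(30 + 47/2))*(-3) = (2*(47/2)/(107/2))*(-3) = (2*(47/2)*(2/107))*(-3) = (94/107)*(-3) = -282/107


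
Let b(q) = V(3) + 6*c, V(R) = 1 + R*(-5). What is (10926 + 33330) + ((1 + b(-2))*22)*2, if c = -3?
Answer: 42892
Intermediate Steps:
V(R) = 1 - 5*R
b(q) = -32 (b(q) = (1 - 5*3) + 6*(-3) = (1 - 15) - 18 = -14 - 18 = -32)
(10926 + 33330) + ((1 + b(-2))*22)*2 = (10926 + 33330) + ((1 - 32)*22)*2 = 44256 - 31*22*2 = 44256 - 682*2 = 44256 - 1364 = 42892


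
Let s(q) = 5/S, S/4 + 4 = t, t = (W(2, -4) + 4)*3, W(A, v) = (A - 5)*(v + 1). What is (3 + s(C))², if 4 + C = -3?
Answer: 7225/784 ≈ 9.2156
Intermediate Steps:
W(A, v) = (1 + v)*(-5 + A) (W(A, v) = (-5 + A)*(1 + v) = (1 + v)*(-5 + A))
C = -7 (C = -4 - 3 = -7)
t = 39 (t = ((-5 + 2 - 5*(-4) + 2*(-4)) + 4)*3 = ((-5 + 2 + 20 - 8) + 4)*3 = (9 + 4)*3 = 13*3 = 39)
S = 140 (S = -16 + 4*39 = -16 + 156 = 140)
s(q) = 1/28 (s(q) = 5/140 = 5*(1/140) = 1/28)
(3 + s(C))² = (3 + 1/28)² = (85/28)² = 7225/784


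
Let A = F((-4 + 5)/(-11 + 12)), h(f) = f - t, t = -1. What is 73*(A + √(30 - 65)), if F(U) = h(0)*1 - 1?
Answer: 73*I*√35 ≈ 431.87*I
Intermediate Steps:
h(f) = 1 + f (h(f) = f - 1*(-1) = f + 1 = 1 + f)
F(U) = 0 (F(U) = (1 + 0)*1 - 1 = 1*1 - 1 = 1 - 1 = 0)
A = 0
73*(A + √(30 - 65)) = 73*(0 + √(30 - 65)) = 73*(0 + √(-35)) = 73*(0 + I*√35) = 73*(I*√35) = 73*I*√35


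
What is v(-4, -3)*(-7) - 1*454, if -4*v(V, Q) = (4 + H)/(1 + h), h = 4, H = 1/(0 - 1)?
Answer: -9059/20 ≈ -452.95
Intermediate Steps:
H = -1 (H = 1/(-1) = -1)
v(V, Q) = -3/20 (v(V, Q) = -(4 - 1)/(4*(1 + 4)) = -3/(4*5) = -1/4*3/5 = -3/20)
v(-4, -3)*(-7) - 1*454 = -3/20*(-7) - 1*454 = 21/20 - 454 = -9059/20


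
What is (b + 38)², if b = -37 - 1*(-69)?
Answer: 4900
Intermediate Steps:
b = 32 (b = -37 + 69 = 32)
(b + 38)² = (32 + 38)² = 70² = 4900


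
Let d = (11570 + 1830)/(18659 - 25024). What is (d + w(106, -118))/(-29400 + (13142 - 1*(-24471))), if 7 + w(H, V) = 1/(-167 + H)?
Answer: -10572/9518867 ≈ -0.0011106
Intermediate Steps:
w(H, V) = -7 + 1/(-167 + H)
d = -40/19 (d = 13400/(-6365) = 13400*(-1/6365) = -40/19 ≈ -2.1053)
(d + w(106, -118))/(-29400 + (13142 - 1*(-24471))) = (-40/19 + (1170 - 7*106)/(-167 + 106))/(-29400 + (13142 - 1*(-24471))) = (-40/19 + (1170 - 742)/(-61))/(-29400 + (13142 + 24471)) = (-40/19 - 1/61*428)/(-29400 + 37613) = (-40/19 - 428/61)/8213 = -10572/1159*1/8213 = -10572/9518867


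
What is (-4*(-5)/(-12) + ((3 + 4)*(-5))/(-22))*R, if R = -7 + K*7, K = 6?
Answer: -175/66 ≈ -2.6515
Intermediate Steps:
R = 35 (R = -7 + 6*7 = -7 + 42 = 35)
(-4*(-5)/(-12) + ((3 + 4)*(-5))/(-22))*R = (-4*(-5)/(-12) + ((3 + 4)*(-5))/(-22))*35 = (20*(-1/12) + (7*(-5))*(-1/22))*35 = (-5/3 - 35*(-1/22))*35 = (-5/3 + 35/22)*35 = -5/66*35 = -175/66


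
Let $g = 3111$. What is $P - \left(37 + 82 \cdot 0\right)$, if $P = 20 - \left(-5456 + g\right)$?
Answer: $2328$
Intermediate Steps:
$P = 2365$ ($P = 20 + \left(5456 - 3111\right) = 20 + 2345 = 2365$)
$P - \left(37 + 82 \cdot 0\right) = 2365 - \left(37 + 82 \cdot 0\right) = 2365 - \left(37 + 0\right) = 2365 - 37 = 2328$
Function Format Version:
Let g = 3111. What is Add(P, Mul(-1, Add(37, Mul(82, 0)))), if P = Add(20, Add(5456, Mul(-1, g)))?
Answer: 2328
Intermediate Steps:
P = 2365 (P = Add(20, Add(5456, Mul(-1, 3111))) = Add(20, Add(5456, -3111)) = Add(20, 2345) = 2365)
Add(P, Mul(-1, Add(37, Mul(82, 0)))) = Add(2365, Mul(-1, Add(37, Mul(82, 0)))) = Add(2365, Mul(-1, Add(37, 0))) = Add(2365, Mul(-1, 37)) = Add(2365, -37) = 2328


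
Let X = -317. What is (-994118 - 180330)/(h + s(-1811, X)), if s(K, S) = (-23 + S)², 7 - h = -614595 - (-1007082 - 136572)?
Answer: 293612/103363 ≈ 2.8406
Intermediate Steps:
h = -529052 (h = 7 - (-614595 - (-1007082 - 136572)) = 7 - (-614595 - 1*(-1143654)) = 7 - (-614595 + 1143654) = 7 - 1*529059 = 7 - 529059 = -529052)
(-994118 - 180330)/(h + s(-1811, X)) = (-994118 - 180330)/(-529052 + (-23 - 317)²) = -1174448/(-529052 + (-340)²) = -1174448/(-529052 + 115600) = -1174448/(-413452) = -1174448*(-1/413452) = 293612/103363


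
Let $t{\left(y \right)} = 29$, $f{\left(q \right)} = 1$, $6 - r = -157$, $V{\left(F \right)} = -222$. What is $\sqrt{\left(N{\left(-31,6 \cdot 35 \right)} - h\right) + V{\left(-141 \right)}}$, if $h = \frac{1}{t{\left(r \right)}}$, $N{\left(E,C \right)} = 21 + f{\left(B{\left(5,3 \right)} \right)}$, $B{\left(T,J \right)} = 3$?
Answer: $\frac{i \sqrt{168229}}{29} \approx 14.143 i$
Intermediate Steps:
$r = 163$ ($r = 6 - -157 = 6 + 157 = 163$)
$N{\left(E,C \right)} = 22$ ($N{\left(E,C \right)} = 21 + 1 = 22$)
$h = \frac{1}{29} \approx 0.034483$
$\sqrt{\left(N{\left(-31,6 \cdot 35 \right)} - h\right) + V{\left(-141 \right)}} = \sqrt{\left(22 - \frac{1}{29}\right) - 222} = \sqrt{\frac{637}{29} - 222} = \sqrt{- \frac{5801}{29}} = \frac{i \sqrt{168229}}{29}$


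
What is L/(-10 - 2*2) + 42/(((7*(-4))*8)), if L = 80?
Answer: -661/112 ≈ -5.9018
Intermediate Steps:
L/(-10 - 2*2) + 42/(((7*(-4))*8)) = 80/(-10 - 2*2) + 42/(((7*(-4))*8)) = 80/(-10 - 4) + 42/((-28*8)) = 80/(-14) + 42/(-224) = 80*(-1/14) + 42*(-1/224) = -40/7 - 3/16 = -661/112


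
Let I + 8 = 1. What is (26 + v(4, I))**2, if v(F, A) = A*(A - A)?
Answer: 676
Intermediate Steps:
I = -7 (I = -8 + 1 = -7)
v(F, A) = 0 (v(F, A) = A*0 = 0)
(26 + v(4, I))**2 = (26 + 0)**2 = 26**2 = 676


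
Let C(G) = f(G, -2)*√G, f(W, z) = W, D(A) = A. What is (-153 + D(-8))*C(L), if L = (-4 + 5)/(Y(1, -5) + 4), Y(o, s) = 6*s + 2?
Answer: 161*I*√6/288 ≈ 1.3693*I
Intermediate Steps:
Y(o, s) = 2 + 6*s
L = -1/24 (L = (-4 + 5)/((2 + 6*(-5)) + 4) = 1/((2 - 30) + 4) = 1/(-28 + 4) = 1/(-24) = 1*(-1/24) = -1/24 ≈ -0.041667)
C(G) = G^(3/2) (C(G) = G*√G = G^(3/2))
(-153 + D(-8))*C(L) = (-153 - 8)*(-1/24)^(3/2) = -(-161)*I*√6/288 = 161*I*√6/288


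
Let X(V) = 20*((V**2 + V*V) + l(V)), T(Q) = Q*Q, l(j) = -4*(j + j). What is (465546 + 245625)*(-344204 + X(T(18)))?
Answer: 2704580468316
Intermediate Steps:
l(j) = -8*j
T(Q) = Q**2
X(V) = -160*V + 40*V**2 (X(V) = 20*((V**2 + V*V) - 8*V) = 20*((V**2 + V**2) - 8*V) = 20*(2*V**2 - 8*V) = 20*(-8*V + 2*V**2) = -160*V + 40*V**2)
(465546 + 245625)*(-344204 + X(T(18))) = (465546 + 245625)*(-344204 + 40*18**2*(-4 + 18**2)) = 711171*(-344204 + 40*324*(-4 + 324)) = 711171*(-344204 + 40*324*320) = 711171*(-344204 + 4147200) = 711171*3802996 = 2704580468316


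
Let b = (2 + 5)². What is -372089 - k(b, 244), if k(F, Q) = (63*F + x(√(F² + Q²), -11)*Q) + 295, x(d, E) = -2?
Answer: -374983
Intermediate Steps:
b = 49 (b = 7² = 49)
k(F, Q) = 295 - 2*Q + 63*F (k(F, Q) = (63*F - 2*Q) + 295 = (-2*Q + 63*F) + 295 = 295 - 2*Q + 63*F)
-372089 - k(b, 244) = -372089 - (295 - 2*244 + 63*49) = -372089 - (295 - 488 + 3087) = -372089 - 1*2894 = -372089 - 2894 = -374983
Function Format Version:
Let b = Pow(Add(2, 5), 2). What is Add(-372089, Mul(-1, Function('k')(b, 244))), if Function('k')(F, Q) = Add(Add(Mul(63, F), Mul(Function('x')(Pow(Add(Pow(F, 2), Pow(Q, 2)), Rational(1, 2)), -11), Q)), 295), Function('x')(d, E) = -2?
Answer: -374983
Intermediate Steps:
b = 49 (b = Pow(7, 2) = 49)
Function('k')(F, Q) = Add(295, Mul(-2, Q), Mul(63, F)) (Function('k')(F, Q) = Add(Add(Mul(63, F), Mul(-2, Q)), 295) = Add(Add(Mul(-2, Q), Mul(63, F)), 295) = Add(295, Mul(-2, Q), Mul(63, F)))
Add(-372089, Mul(-1, Function('k')(b, 244))) = Add(-372089, Mul(-1, Add(295, Mul(-2, 244), Mul(63, 49)))) = Add(-372089, Mul(-1, Add(295, -488, 3087))) = Add(-372089, Mul(-1, 2894)) = Add(-372089, -2894) = -374983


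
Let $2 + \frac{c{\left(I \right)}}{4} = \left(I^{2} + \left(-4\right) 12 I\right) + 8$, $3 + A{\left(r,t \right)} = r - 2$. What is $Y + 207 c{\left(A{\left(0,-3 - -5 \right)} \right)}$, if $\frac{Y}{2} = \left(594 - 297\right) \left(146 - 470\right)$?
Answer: $31932$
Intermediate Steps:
$Y = -192456$ ($Y = 2 \left(594 - 297\right) \left(146 - 470\right) = 2 \cdot 297 \left(-324\right) = 2 \left(-96228\right) = -192456$)
$A{\left(r,t \right)} = -5 + r$ ($A{\left(r,t \right)} = -3 + \left(r - 2\right) = -3 + \left(-2 + r\right) = -5 + r$)
$c{\left(I \right)} = 24 - 192 I + 4 I^{2}$ ($c{\left(I \right)} = -8 + 4 \left(\left(I^{2} + \left(-4\right) 12 I\right) + 8\right) = -8 + 4 \left(\left(I^{2} - 48 I\right) + 8\right) = -8 + 4 \left(8 + I^{2} - 48 I\right) = -8 + \left(32 - 192 I + 4 I^{2}\right) = 24 - 192 I + 4 I^{2}$)
$Y + 207 c{\left(A{\left(0,-3 - -5 \right)} \right)} = -192456 + 207 \left(24 - 192 \left(-5 + 0\right) + 4 \left(-5 + 0\right)^{2}\right) = -192456 + 207 \left(24 - -960 + 4 \left(-5\right)^{2}\right) = -192456 + 207 \left(24 + 960 + 4 \cdot 25\right) = -192456 + 207 \left(24 + 960 + 100\right) = -192456 + 207 \cdot 1084 = -192456 + 224388 = 31932$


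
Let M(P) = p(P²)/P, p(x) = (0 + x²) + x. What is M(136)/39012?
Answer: 628898/9753 ≈ 64.483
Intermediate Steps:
p(x) = x + x² (p(x) = x² + x = x + x²)
M(P) = P*(1 + P²) (M(P) = (P²*(1 + P²))/P = P*(1 + P²))
M(136)/39012 = (136 + 136³)/39012 = (136 + 2515456)*(1/39012) = 2515592*(1/39012) = 628898/9753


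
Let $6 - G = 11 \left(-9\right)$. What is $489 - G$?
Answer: $384$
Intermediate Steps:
$G = 105$ ($G = 6 - 11 \left(-9\right) = 6 - -99 = 6 + 99 = 105$)
$489 - G = 489 - 105 = 384$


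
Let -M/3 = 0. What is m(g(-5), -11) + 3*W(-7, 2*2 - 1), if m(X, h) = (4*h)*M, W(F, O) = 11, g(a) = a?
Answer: 33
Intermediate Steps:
M = 0 (M = -3*0 = 0)
m(X, h) = 0 (m(X, h) = (4*h)*0 = 0)
m(g(-5), -11) + 3*W(-7, 2*2 - 1) = 0 + 3*11 = 0 + 33 = 33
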